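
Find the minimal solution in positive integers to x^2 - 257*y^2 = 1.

First expand sqrt(257) as a continued fraction. With x_i = (sqrt(257) + m_i)/d_i and (m_0, d_0) = (0, 1): a_0 = floor(sqrt(257)) = 16, since 16^2 = 256 <= 257 < 289 = 17^2.
Iterate m_{i+1} = d_i*a_i - m_i, d_{i+1} = (257 - m_{i+1}^2)/d_i, a_{i+1} = floor((a_0 + m_{i+1})/d_{i+1}):
  m_1 = 1*16 - 0 = 16, d_1 = (257 - 16^2)/1 = 1/1 = 1, a_1 = floor((16 + 16)/1) = 32.
  m_2 = 1*32 - 16 = 16, d_2 = (257 - 16^2)/1 = 1/1 = 1: (m_2, d_2) = (m_1, d_1) = (16, 1), so from here the quotient a_1 repeats; the period length is 1.
So sqrt(257) = [16; (32)] with period length k = 1.
k is odd, so (p_{k-1}, q_{k-1}) only solves x^2 - 257y^2 = -1 and the fundamental solution of x^2 - 257y^2 = 1 is (p_{2k-1}, q_{2k-1}) = (p_1, q_1); compute convergents through index 1, running through the period twice.
Convergents (p_i = a_i*p_{i-1} + p_{i-2}, q_i = a_i*q_{i-1} + q_{i-2} with p_{-2}=0, p_{-1}=1, q_{-2}=1, q_{-1}=0):
  i=0: a_0=16, p_0 = 16*1 + 0 = 16, q_0 = 16*0 + 1 = 1.
  i=1: a_1=32, p_1 = 32*16 + 1 = 513, q_1 = 32*1 + 0 = 32.
Indeed p_0^2 - 257*q_0^2 = 256 - 257 = -1, not +1.
Check: 513^2 - 257*32^2 = 263169 - 263168 = 1, so (x, y) = (513, 32) solves the equation, and by the theorem it is the least positive solution.

(x, y) = (513, 32)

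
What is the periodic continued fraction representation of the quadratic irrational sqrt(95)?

[9; (1, 2, 1, 18)]

Write x_i = (sqrt(95) + m_i)/d_i with (m_0, d_0) = (0, 1). a_0 = floor(sqrt(95)) = 9, since 9^2 = 81 <= 95 < 100 = 10^2.
Iterate m_{i+1} = d_i*a_i - m_i, d_{i+1} = (95 - m_{i+1}^2)/d_i, a_{i+1} = floor((a_0 + m_{i+1})/d_{i+1}):
  m_1 = 1*9 - 0 = 9, d_1 = (95 - 9^2)/1 = 14/1 = 14, a_1 = floor((9 + 9)/14) = 1.
  m_2 = 14*1 - 9 = 5, d_2 = (95 - 5^2)/14 = 70/14 = 5, a_2 = floor((9 + 5)/5) = 2.
  m_3 = 5*2 - 5 = 5, d_3 = (95 - 5^2)/5 = 70/5 = 14, a_3 = floor((9 + 5)/14) = 1.
  m_4 = 14*1 - 5 = 9, d_4 = (95 - 9^2)/14 = 14/14 = 1, a_4 = floor((9 + 9)/1) = 18.
  m_5 = 1*18 - 9 = 9, d_5 = (95 - 9^2)/1 = 14/1 = 14: (m_5, d_5) = (m_1, d_1) = (9, 14), so from here the quotients repeat a_1, ..., a_4; the period length is 4.
Hence the expansion of sqrt(95) is a_0 = 9 followed by the repeating block 1, 2, 1, 18 (period 4).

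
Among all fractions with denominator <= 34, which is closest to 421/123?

89/26

Expand x = 421/123 as a continued fraction with the Euclidean algorithm:
  421 = 3*123 + 52, so a_0 = 3.
  123 = 2*52 + 19, so a_1 = 2.
  52 = 2*19 + 14, so a_2 = 2.
  19 = 1*14 + 5, so a_3 = 1.
  14 = 2*5 + 4, so a_4 = 2.
  5 = 1*4 + 1, so a_5 = 1.
  4 = 4*1 + 0, so a_6 = 4.
so x = [3; 2, 2, 1, 2, 1, 4].
Convergents (p_i = a_i*p_{i-1} + p_{i-2}, q_i = a_i*q_{i-1} + q_{i-2} with p_{-2}=0, p_{-1}=1, q_{-2}=1, q_{-1}=0), until the denominator exceeds 34:
  i=0: a_0=3, p_0 = 3*1 + 0 = 3, q_0 = 3*0 + 1 = 1.
  i=1: a_1=2, p_1 = 2*3 + 1 = 7, q_1 = 2*1 + 0 = 2.
  i=2: a_2=2, p_2 = 2*7 + 3 = 17, q_2 = 2*2 + 1 = 5.
  i=3: a_3=1, p_3 = 1*17 + 7 = 24, q_3 = 1*5 + 2 = 7.
  i=4: a_4=2, p_4 = 2*24 + 17 = 65, q_4 = 2*7 + 5 = 19.
  i=5: a_5=1, p_5 = 1*65 + 24 = 89, q_5 = 1*19 + 7 = 26.
  i=6: a_6=4, p_6 = 4*89 + 65 = 421, q_6 = 4*26 + 19 = 123.
q_6 = 123 > 34, so the last convergent with denominator <= 34 is p_5/q_5 = 89/26.
The closest fraction with denominator <= 34 is either p_5/q_5 or the intermediate fraction (k*p_5 + p_4)/(k*q_5 + q_4) with the largest k >= 1 whose denominator stays <= 34; these approach x as k grows, and every other convergent or intermediate fraction in range is farther away.
Largest k: floor((34 - q_4)/q_5) = floor((34 - 19)/26) = 0.
Since k = 0, no intermediate fraction beyond p_5/q_5 has denominator <= 34, so the convergent 89/26 is the closest (its error is |421*26 - 89*123|/(123*26) = 1/3198).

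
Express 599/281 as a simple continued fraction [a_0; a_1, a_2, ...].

[2; 7, 1, 1, 2, 7]

Run the Euclidean algorithm on 599 and 281; the successive quotients are the partial quotients a_0, a_1, ... (each step inverts the fractional part left over by the previous one):
  599 = 2*281 + 37, so a_0 = 2.
  281 = 7*37 + 22, so a_1 = 7.
  37 = 1*22 + 15, so a_2 = 1.
  22 = 1*15 + 7, so a_3 = 1.
  15 = 2*7 + 1, so a_4 = 2.
  7 = 7*1 + 0, so a_5 = 7.
The remainder reaches 0 after 6 divisions, so the expansion has 6 partial quotients, read off in order.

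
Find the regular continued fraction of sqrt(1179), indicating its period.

[34; (2, 1, 33, 1, 2, 68)]

Write x_i = (sqrt(1179) + m_i)/d_i with (m_0, d_0) = (0, 1). a_0 = floor(sqrt(1179)) = 34, since 34^2 = 1156 <= 1179 < 1225 = 35^2.
Iterate m_{i+1} = d_i*a_i - m_i, d_{i+1} = (1179 - m_{i+1}^2)/d_i, a_{i+1} = floor((a_0 + m_{i+1})/d_{i+1}):
  m_1 = 1*34 - 0 = 34, d_1 = (1179 - 34^2)/1 = 23/1 = 23, a_1 = floor((34 + 34)/23) = 2.
  m_2 = 23*2 - 34 = 12, d_2 = (1179 - 12^2)/23 = 1035/23 = 45, a_2 = floor((34 + 12)/45) = 1.
  m_3 = 45*1 - 12 = 33, d_3 = (1179 - 33^2)/45 = 90/45 = 2, a_3 = floor((34 + 33)/2) = 33.
  m_4 = 2*33 - 33 = 33, d_4 = (1179 - 33^2)/2 = 90/2 = 45, a_4 = floor((34 + 33)/45) = 1.
  m_5 = 45*1 - 33 = 12, d_5 = (1179 - 12^2)/45 = 1035/45 = 23, a_5 = floor((34 + 12)/23) = 2.
  m_6 = 23*2 - 12 = 34, d_6 = (1179 - 34^2)/23 = 23/23 = 1, a_6 = floor((34 + 34)/1) = 68.
  m_7 = 1*68 - 34 = 34, d_7 = (1179 - 34^2)/1 = 23/1 = 23: (m_7, d_7) = (m_1, d_1) = (34, 23), so from here the quotients repeat a_1, ..., a_6; the period length is 6.
Hence the expansion of sqrt(1179) is a_0 = 34 followed by the repeating block 2, 1, 33, 1, 2, 68 (period 6).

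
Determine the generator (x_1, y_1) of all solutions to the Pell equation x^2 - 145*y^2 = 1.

(x, y) = (289, 24)

First expand sqrt(145) as a continued fraction. With x_i = (sqrt(145) + m_i)/d_i and (m_0, d_0) = (0, 1): a_0 = floor(sqrt(145)) = 12, since 12^2 = 144 <= 145 < 169 = 13^2.
Iterate m_{i+1} = d_i*a_i - m_i, d_{i+1} = (145 - m_{i+1}^2)/d_i, a_{i+1} = floor((a_0 + m_{i+1})/d_{i+1}):
  m_1 = 1*12 - 0 = 12, d_1 = (145 - 12^2)/1 = 1/1 = 1, a_1 = floor((12 + 12)/1) = 24.
  m_2 = 1*24 - 12 = 12, d_2 = (145 - 12^2)/1 = 1/1 = 1: (m_2, d_2) = (m_1, d_1) = (12, 1), so from here the quotient a_1 repeats; the period length is 1.
So sqrt(145) = [12; (24)] with period length k = 1.
k is odd, so (p_{k-1}, q_{k-1}) only solves x^2 - 145y^2 = -1 and the fundamental solution of x^2 - 145y^2 = 1 is (p_{2k-1}, q_{2k-1}) = (p_1, q_1); compute convergents through index 1, running through the period twice.
Convergents (p_i = a_i*p_{i-1} + p_{i-2}, q_i = a_i*q_{i-1} + q_{i-2} with p_{-2}=0, p_{-1}=1, q_{-2}=1, q_{-1}=0):
  i=0: a_0=12, p_0 = 12*1 + 0 = 12, q_0 = 12*0 + 1 = 1.
  i=1: a_1=24, p_1 = 24*12 + 1 = 289, q_1 = 24*1 + 0 = 24.
Indeed p_0^2 - 145*q_0^2 = 144 - 145 = -1, not +1.
Check: 289^2 - 145*24^2 = 83521 - 83520 = 1, so (x, y) = (289, 24) solves the equation, and by the theorem it is the least positive solution.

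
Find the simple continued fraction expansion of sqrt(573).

[23; (1, 14, 1, 46)]

Write x_i = (sqrt(573) + m_i)/d_i with (m_0, d_0) = (0, 1). a_0 = floor(sqrt(573)) = 23, since 23^2 = 529 <= 573 < 576 = 24^2.
Iterate m_{i+1} = d_i*a_i - m_i, d_{i+1} = (573 - m_{i+1}^2)/d_i, a_{i+1} = floor((a_0 + m_{i+1})/d_{i+1}):
  m_1 = 1*23 - 0 = 23, d_1 = (573 - 23^2)/1 = 44/1 = 44, a_1 = floor((23 + 23)/44) = 1.
  m_2 = 44*1 - 23 = 21, d_2 = (573 - 21^2)/44 = 132/44 = 3, a_2 = floor((23 + 21)/3) = 14.
  m_3 = 3*14 - 21 = 21, d_3 = (573 - 21^2)/3 = 132/3 = 44, a_3 = floor((23 + 21)/44) = 1.
  m_4 = 44*1 - 21 = 23, d_4 = (573 - 23^2)/44 = 44/44 = 1, a_4 = floor((23 + 23)/1) = 46.
  m_5 = 1*46 - 23 = 23, d_5 = (573 - 23^2)/1 = 44/1 = 44: (m_5, d_5) = (m_1, d_1) = (23, 44), so from here the quotients repeat a_1, ..., a_4; the period length is 4.
Hence the expansion of sqrt(573) is a_0 = 23 followed by the repeating block 1, 14, 1, 46 (period 4).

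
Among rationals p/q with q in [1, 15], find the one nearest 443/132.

47/14

Expand x = 443/132 as a continued fraction with the Euclidean algorithm:
  443 = 3*132 + 47, so a_0 = 3.
  132 = 2*47 + 38, so a_1 = 2.
  47 = 1*38 + 9, so a_2 = 1.
  38 = 4*9 + 2, so a_3 = 4.
  9 = 4*2 + 1, so a_4 = 4.
  2 = 2*1 + 0, so a_5 = 2.
so x = [3; 2, 1, 4, 4, 2].
Convergents (p_i = a_i*p_{i-1} + p_{i-2}, q_i = a_i*q_{i-1} + q_{i-2} with p_{-2}=0, p_{-1}=1, q_{-2}=1, q_{-1}=0), until the denominator exceeds 15:
  i=0: a_0=3, p_0 = 3*1 + 0 = 3, q_0 = 3*0 + 1 = 1.
  i=1: a_1=2, p_1 = 2*3 + 1 = 7, q_1 = 2*1 + 0 = 2.
  i=2: a_2=1, p_2 = 1*7 + 3 = 10, q_2 = 1*2 + 1 = 3.
  i=3: a_3=4, p_3 = 4*10 + 7 = 47, q_3 = 4*3 + 2 = 14.
  i=4: a_4=4, p_4 = 4*47 + 10 = 198, q_4 = 4*14 + 3 = 59.
q_4 = 59 > 15, so the last convergent with denominator <= 15 is p_3/q_3 = 47/14.
The closest fraction with denominator <= 15 is either p_3/q_3 or the intermediate fraction (k*p_3 + p_2)/(k*q_3 + q_2) with the largest k >= 1 whose denominator stays <= 15; these approach x as k grows, and every other convergent or intermediate fraction in range is farther away.
Largest k: floor((15 - q_2)/q_3) = floor((15 - 3)/14) = 0.
Since k = 0, no intermediate fraction beyond p_3/q_3 has denominator <= 15, so the convergent 47/14 is the closest (its error is |443*14 - 47*132|/(132*14) = 2/1848).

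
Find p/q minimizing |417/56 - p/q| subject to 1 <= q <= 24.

Expand x = 417/56 as a continued fraction with the Euclidean algorithm:
  417 = 7*56 + 25, so a_0 = 7.
  56 = 2*25 + 6, so a_1 = 2.
  25 = 4*6 + 1, so a_2 = 4.
  6 = 6*1 + 0, so a_3 = 6.
so x = [7; 2, 4, 6].
Convergents (p_i = a_i*p_{i-1} + p_{i-2}, q_i = a_i*q_{i-1} + q_{i-2} with p_{-2}=0, p_{-1}=1, q_{-2}=1, q_{-1}=0), until the denominator exceeds 24:
  i=0: a_0=7, p_0 = 7*1 + 0 = 7, q_0 = 7*0 + 1 = 1.
  i=1: a_1=2, p_1 = 2*7 + 1 = 15, q_1 = 2*1 + 0 = 2.
  i=2: a_2=4, p_2 = 4*15 + 7 = 67, q_2 = 4*2 + 1 = 9.
  i=3: a_3=6, p_3 = 6*67 + 15 = 417, q_3 = 6*9 + 2 = 56.
q_3 = 56 > 24, so the last convergent with denominator <= 24 is p_2/q_2 = 67/9.
The closest fraction with denominator <= 24 is either p_2/q_2 or the intermediate fraction (k*p_2 + p_1)/(k*q_2 + q_1) with the largest k >= 1 whose denominator stays <= 24; these approach x as k grows, and every other convergent or intermediate fraction in range is farther away.
Largest k: floor((24 - q_1)/q_2) = floor((24 - 2)/9) = 2.
That gives (2*67 + 15)/(2*9 + 2) = 149/20.
Compare the errors: |x - 67/9| = |417*9 - 67*56|/(56*9) = 1/504, and |x - 149/20| = |417*20 - 149*56|/(56*20) = 4/1120.
Cross-multiplying, 1*1120 = 1120 < 2016 = 4*504, so 1/504 is smaller: the convergent 67/9 is closer to x than 149/20.

67/9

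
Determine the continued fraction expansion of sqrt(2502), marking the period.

[50; (50, 100)]

Write x_i = (sqrt(2502) + m_i)/d_i with (m_0, d_0) = (0, 1). a_0 = floor(sqrt(2502)) = 50, since 50^2 = 2500 <= 2502 < 2601 = 51^2.
Iterate m_{i+1} = d_i*a_i - m_i, d_{i+1} = (2502 - m_{i+1}^2)/d_i, a_{i+1} = floor((a_0 + m_{i+1})/d_{i+1}):
  m_1 = 1*50 - 0 = 50, d_1 = (2502 - 50^2)/1 = 2/1 = 2, a_1 = floor((50 + 50)/2) = 50.
  m_2 = 2*50 - 50 = 50, d_2 = (2502 - 50^2)/2 = 2/2 = 1, a_2 = floor((50 + 50)/1) = 100.
  m_3 = 1*100 - 50 = 50, d_3 = (2502 - 50^2)/1 = 2/1 = 2: (m_3, d_3) = (m_1, d_1) = (50, 2), so from here the quotients repeat a_1, a_2; the period length is 2.
Hence the expansion of sqrt(2502) is a_0 = 50 followed by the repeating block 50, 100 (period 2).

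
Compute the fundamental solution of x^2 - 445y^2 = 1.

(x, y) = (43468489, 2060604)

First expand sqrt(445) as a continued fraction. With x_i = (sqrt(445) + m_i)/d_i and (m_0, d_0) = (0, 1): a_0 = floor(sqrt(445)) = 21, since 21^2 = 441 <= 445 < 484 = 22^2.
Iterate m_{i+1} = d_i*a_i - m_i, d_{i+1} = (445 - m_{i+1}^2)/d_i, a_{i+1} = floor((a_0 + m_{i+1})/d_{i+1}):
  m_1 = 1*21 - 0 = 21, d_1 = (445 - 21^2)/1 = 4/1 = 4, a_1 = floor((21 + 21)/4) = 10.
  m_2 = 4*10 - 21 = 19, d_2 = (445 - 19^2)/4 = 84/4 = 21, a_2 = floor((21 + 19)/21) = 1.
  m_3 = 21*1 - 19 = 2, d_3 = (445 - 2^2)/21 = 441/21 = 21, a_3 = floor((21 + 2)/21) = 1.
  m_4 = 21*1 - 2 = 19, d_4 = (445 - 19^2)/21 = 84/21 = 4, a_4 = floor((21 + 19)/4) = 10.
  m_5 = 4*10 - 19 = 21, d_5 = (445 - 21^2)/4 = 4/4 = 1, a_5 = floor((21 + 21)/1) = 42.
  m_6 = 1*42 - 21 = 21, d_6 = (445 - 21^2)/1 = 4/1 = 4: (m_6, d_6) = (m_1, d_1) = (21, 4), so from here the quotients repeat a_1, ..., a_5; the period length is 5.
So sqrt(445) = [21; (10, 1, 1, 10, 42)] with period length k = 5.
k is odd, so (p_{k-1}, q_{k-1}) only solves x^2 - 445y^2 = -1 and the fundamental solution of x^2 - 445y^2 = 1 is (p_{2k-1}, q_{2k-1}) = (p_9, q_9); compute convergents through index 9, running through the period twice.
Convergents (p_i = a_i*p_{i-1} + p_{i-2}, q_i = a_i*q_{i-1} + q_{i-2} with p_{-2}=0, p_{-1}=1, q_{-2}=1, q_{-1}=0):
  i=0: a_0=21, p_0 = 21*1 + 0 = 21, q_0 = 21*0 + 1 = 1.
  i=1: a_1=10, p_1 = 10*21 + 1 = 211, q_1 = 10*1 + 0 = 10.
  i=2: a_2=1, p_2 = 1*211 + 21 = 232, q_2 = 1*10 + 1 = 11.
  i=3: a_3=1, p_3 = 1*232 + 211 = 443, q_3 = 1*11 + 10 = 21.
  i=4: a_4=10, p_4 = 10*443 + 232 = 4662, q_4 = 10*21 + 11 = 221.
  i=5: a_5=42, p_5 = 42*4662 + 443 = 196247, q_5 = 42*221 + 21 = 9303.
  i=6: a_6=10, p_6 = 10*196247 + 4662 = 1967132, q_6 = 10*9303 + 221 = 93251.
  i=7: a_7=1, p_7 = 1*1967132 + 196247 = 2163379, q_7 = 1*93251 + 9303 = 102554.
  i=8: a_8=1, p_8 = 1*2163379 + 1967132 = 4130511, q_8 = 1*102554 + 93251 = 195805.
  i=9: a_9=10, p_9 = 10*4130511 + 2163379 = 43468489, q_9 = 10*195805 + 102554 = 2060604.
Indeed p_4^2 - 445*q_4^2 = 21734244 - 21734245 = -1, not +1.
Check: 43468489^2 - 445*2060604^2 = 1889509535943121 - 1889509535943120 = 1, so (x, y) = (43468489, 2060604) solves the equation, and by the theorem it is the least positive solution.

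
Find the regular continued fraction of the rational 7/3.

Run the Euclidean algorithm on 7 and 3; the successive quotients are the partial quotients a_0, a_1, ... (each step inverts the fractional part left over by the previous one):
  7 = 2*3 + 1, so a_0 = 2.
  3 = 3*1 + 0, so a_1 = 3.
The remainder reaches 0 after 2 divisions, so the expansion has 2 partial quotients, read off in order.

[2; 3]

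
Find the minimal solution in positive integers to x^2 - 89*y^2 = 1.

(x, y) = (500001, 53000)

First expand sqrt(89) as a continued fraction. With x_i = (sqrt(89) + m_i)/d_i and (m_0, d_0) = (0, 1): a_0 = floor(sqrt(89)) = 9, since 9^2 = 81 <= 89 < 100 = 10^2.
Iterate m_{i+1} = d_i*a_i - m_i, d_{i+1} = (89 - m_{i+1}^2)/d_i, a_{i+1} = floor((a_0 + m_{i+1})/d_{i+1}):
  m_1 = 1*9 - 0 = 9, d_1 = (89 - 9^2)/1 = 8/1 = 8, a_1 = floor((9 + 9)/8) = 2.
  m_2 = 8*2 - 9 = 7, d_2 = (89 - 7^2)/8 = 40/8 = 5, a_2 = floor((9 + 7)/5) = 3.
  m_3 = 5*3 - 7 = 8, d_3 = (89 - 8^2)/5 = 25/5 = 5, a_3 = floor((9 + 8)/5) = 3.
  m_4 = 5*3 - 8 = 7, d_4 = (89 - 7^2)/5 = 40/5 = 8, a_4 = floor((9 + 7)/8) = 2.
  m_5 = 8*2 - 7 = 9, d_5 = (89 - 9^2)/8 = 8/8 = 1, a_5 = floor((9 + 9)/1) = 18.
  m_6 = 1*18 - 9 = 9, d_6 = (89 - 9^2)/1 = 8/1 = 8: (m_6, d_6) = (m_1, d_1) = (9, 8), so from here the quotients repeat a_1, ..., a_5; the period length is 5.
So sqrt(89) = [9; (2, 3, 3, 2, 18)] with period length k = 5.
k is odd, so (p_{k-1}, q_{k-1}) only solves x^2 - 89y^2 = -1 and the fundamental solution of x^2 - 89y^2 = 1 is (p_{2k-1}, q_{2k-1}) = (p_9, q_9); compute convergents through index 9, running through the period twice.
Convergents (p_i = a_i*p_{i-1} + p_{i-2}, q_i = a_i*q_{i-1} + q_{i-2} with p_{-2}=0, p_{-1}=1, q_{-2}=1, q_{-1}=0):
  i=0: a_0=9, p_0 = 9*1 + 0 = 9, q_0 = 9*0 + 1 = 1.
  i=1: a_1=2, p_1 = 2*9 + 1 = 19, q_1 = 2*1 + 0 = 2.
  i=2: a_2=3, p_2 = 3*19 + 9 = 66, q_2 = 3*2 + 1 = 7.
  i=3: a_3=3, p_3 = 3*66 + 19 = 217, q_3 = 3*7 + 2 = 23.
  i=4: a_4=2, p_4 = 2*217 + 66 = 500, q_4 = 2*23 + 7 = 53.
  i=5: a_5=18, p_5 = 18*500 + 217 = 9217, q_5 = 18*53 + 23 = 977.
  i=6: a_6=2, p_6 = 2*9217 + 500 = 18934, q_6 = 2*977 + 53 = 2007.
  i=7: a_7=3, p_7 = 3*18934 + 9217 = 66019, q_7 = 3*2007 + 977 = 6998.
  i=8: a_8=3, p_8 = 3*66019 + 18934 = 216991, q_8 = 3*6998 + 2007 = 23001.
  i=9: a_9=2, p_9 = 2*216991 + 66019 = 500001, q_9 = 2*23001 + 6998 = 53000.
Indeed p_4^2 - 89*q_4^2 = 250000 - 250001 = -1, not +1.
Check: 500001^2 - 89*53000^2 = 250001000001 - 250001000000 = 1, so (x, y) = (500001, 53000) solves the equation, and by the theorem it is the least positive solution.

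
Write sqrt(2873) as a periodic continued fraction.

[53; (1, 1, 1, 1, 106)]

Write x_i = (sqrt(2873) + m_i)/d_i with (m_0, d_0) = (0, 1). a_0 = floor(sqrt(2873)) = 53, since 53^2 = 2809 <= 2873 < 2916 = 54^2.
Iterate m_{i+1} = d_i*a_i - m_i, d_{i+1} = (2873 - m_{i+1}^2)/d_i, a_{i+1} = floor((a_0 + m_{i+1})/d_{i+1}):
  m_1 = 1*53 - 0 = 53, d_1 = (2873 - 53^2)/1 = 64/1 = 64, a_1 = floor((53 + 53)/64) = 1.
  m_2 = 64*1 - 53 = 11, d_2 = (2873 - 11^2)/64 = 2752/64 = 43, a_2 = floor((53 + 11)/43) = 1.
  m_3 = 43*1 - 11 = 32, d_3 = (2873 - 32^2)/43 = 1849/43 = 43, a_3 = floor((53 + 32)/43) = 1.
  m_4 = 43*1 - 32 = 11, d_4 = (2873 - 11^2)/43 = 2752/43 = 64, a_4 = floor((53 + 11)/64) = 1.
  m_5 = 64*1 - 11 = 53, d_5 = (2873 - 53^2)/64 = 64/64 = 1, a_5 = floor((53 + 53)/1) = 106.
  m_6 = 1*106 - 53 = 53, d_6 = (2873 - 53^2)/1 = 64/1 = 64: (m_6, d_6) = (m_1, d_1) = (53, 64), so from here the quotients repeat a_1, ..., a_5; the period length is 5.
Hence the expansion of sqrt(2873) is a_0 = 53 followed by the repeating block 1, 1, 1, 1, 106 (period 5).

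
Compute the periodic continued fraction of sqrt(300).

[17; (3, 8, 3, 34)]

Write x_i = (sqrt(300) + m_i)/d_i with (m_0, d_0) = (0, 1). a_0 = floor(sqrt(300)) = 17, since 17^2 = 289 <= 300 < 324 = 18^2.
Iterate m_{i+1} = d_i*a_i - m_i, d_{i+1} = (300 - m_{i+1}^2)/d_i, a_{i+1} = floor((a_0 + m_{i+1})/d_{i+1}):
  m_1 = 1*17 - 0 = 17, d_1 = (300 - 17^2)/1 = 11/1 = 11, a_1 = floor((17 + 17)/11) = 3.
  m_2 = 11*3 - 17 = 16, d_2 = (300 - 16^2)/11 = 44/11 = 4, a_2 = floor((17 + 16)/4) = 8.
  m_3 = 4*8 - 16 = 16, d_3 = (300 - 16^2)/4 = 44/4 = 11, a_3 = floor((17 + 16)/11) = 3.
  m_4 = 11*3 - 16 = 17, d_4 = (300 - 17^2)/11 = 11/11 = 1, a_4 = floor((17 + 17)/1) = 34.
  m_5 = 1*34 - 17 = 17, d_5 = (300 - 17^2)/1 = 11/1 = 11: (m_5, d_5) = (m_1, d_1) = (17, 11), so from here the quotients repeat a_1, ..., a_4; the period length is 4.
Hence the expansion of sqrt(300) is a_0 = 17 followed by the repeating block 3, 8, 3, 34 (period 4).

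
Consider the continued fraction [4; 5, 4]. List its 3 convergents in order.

Using the convergent recurrence p_i = a_i*p_{i-1} + p_{i-2}, q_i = a_i*q_{i-1} + q_{i-2} with p_{-2}=0, p_{-1}=1, q_{-2}=1, q_{-1}=0:
  i=0: a_0=4, p_0 = 4*1 + 0 = 4, q_0 = 4*0 + 1 = 1.
  i=1: a_1=5, p_1 = 5*4 + 1 = 21, q_1 = 5*1 + 0 = 5.
  i=2: a_2=4, p_2 = 4*21 + 4 = 88, q_2 = 4*5 + 1 = 21.

4/1, 21/5, 88/21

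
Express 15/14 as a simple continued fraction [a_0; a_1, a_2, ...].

Run the Euclidean algorithm on 15 and 14; the successive quotients are the partial quotients a_0, a_1, ... (each step inverts the fractional part left over by the previous one):
  15 = 1*14 + 1, so a_0 = 1.
  14 = 14*1 + 0, so a_1 = 14.
The remainder reaches 0 after 2 divisions, so the expansion has 2 partial quotients, read off in order.

[1; 14]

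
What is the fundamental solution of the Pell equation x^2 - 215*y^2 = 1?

(x, y) = (44, 3)

First expand sqrt(215) as a continued fraction. With x_i = (sqrt(215) + m_i)/d_i and (m_0, d_0) = (0, 1): a_0 = floor(sqrt(215)) = 14, since 14^2 = 196 <= 215 < 225 = 15^2.
Iterate m_{i+1} = d_i*a_i - m_i, d_{i+1} = (215 - m_{i+1}^2)/d_i, a_{i+1} = floor((a_0 + m_{i+1})/d_{i+1}):
  m_1 = 1*14 - 0 = 14, d_1 = (215 - 14^2)/1 = 19/1 = 19, a_1 = floor((14 + 14)/19) = 1.
  m_2 = 19*1 - 14 = 5, d_2 = (215 - 5^2)/19 = 190/19 = 10, a_2 = floor((14 + 5)/10) = 1.
  m_3 = 10*1 - 5 = 5, d_3 = (215 - 5^2)/10 = 190/10 = 19, a_3 = floor((14 + 5)/19) = 1.
  m_4 = 19*1 - 5 = 14, d_4 = (215 - 14^2)/19 = 19/19 = 1, a_4 = floor((14 + 14)/1) = 28.
  m_5 = 1*28 - 14 = 14, d_5 = (215 - 14^2)/1 = 19/1 = 19: (m_5, d_5) = (m_1, d_1) = (14, 19), so from here the quotients repeat a_1, ..., a_4; the period length is 4.
So sqrt(215) = [14; (1, 1, 1, 28)] with period length k = 4.
k is even, so the fundamental solution of x^2 - 215y^2 = 1 is (p_{k-1}, q_{k-1}) = (p_3, q_3); compute convergents through index 3.
Convergents (p_i = a_i*p_{i-1} + p_{i-2}, q_i = a_i*q_{i-1} + q_{i-2} with p_{-2}=0, p_{-1}=1, q_{-2}=1, q_{-1}=0):
  i=0: a_0=14, p_0 = 14*1 + 0 = 14, q_0 = 14*0 + 1 = 1.
  i=1: a_1=1, p_1 = 1*14 + 1 = 15, q_1 = 1*1 + 0 = 1.
  i=2: a_2=1, p_2 = 1*15 + 14 = 29, q_2 = 1*1 + 1 = 2.
  i=3: a_3=1, p_3 = 1*29 + 15 = 44, q_3 = 1*2 + 1 = 3.
Check: 44^2 - 215*3^2 = 1936 - 1935 = 1, so (x, y) = (44, 3) solves the equation, and by the theorem it is the least positive solution.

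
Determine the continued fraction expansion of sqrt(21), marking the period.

[4; (1, 1, 2, 1, 1, 8)]

Write x_i = (sqrt(21) + m_i)/d_i with (m_0, d_0) = (0, 1). a_0 = floor(sqrt(21)) = 4, since 4^2 = 16 <= 21 < 25 = 5^2.
Iterate m_{i+1} = d_i*a_i - m_i, d_{i+1} = (21 - m_{i+1}^2)/d_i, a_{i+1} = floor((a_0 + m_{i+1})/d_{i+1}):
  m_1 = 1*4 - 0 = 4, d_1 = (21 - 4^2)/1 = 5/1 = 5, a_1 = floor((4 + 4)/5) = 1.
  m_2 = 5*1 - 4 = 1, d_2 = (21 - 1^2)/5 = 20/5 = 4, a_2 = floor((4 + 1)/4) = 1.
  m_3 = 4*1 - 1 = 3, d_3 = (21 - 3^2)/4 = 12/4 = 3, a_3 = floor((4 + 3)/3) = 2.
  m_4 = 3*2 - 3 = 3, d_4 = (21 - 3^2)/3 = 12/3 = 4, a_4 = floor((4 + 3)/4) = 1.
  m_5 = 4*1 - 3 = 1, d_5 = (21 - 1^2)/4 = 20/4 = 5, a_5 = floor((4 + 1)/5) = 1.
  m_6 = 5*1 - 1 = 4, d_6 = (21 - 4^2)/5 = 5/5 = 1, a_6 = floor((4 + 4)/1) = 8.
  m_7 = 1*8 - 4 = 4, d_7 = (21 - 4^2)/1 = 5/1 = 5: (m_7, d_7) = (m_1, d_1) = (4, 5), so from here the quotients repeat a_1, ..., a_6; the period length is 6.
Hence the expansion of sqrt(21) is a_0 = 4 followed by the repeating block 1, 1, 2, 1, 1, 8 (period 6).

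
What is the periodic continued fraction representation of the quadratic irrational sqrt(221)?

Write x_i = (sqrt(221) + m_i)/d_i with (m_0, d_0) = (0, 1). a_0 = floor(sqrt(221)) = 14, since 14^2 = 196 <= 221 < 225 = 15^2.
Iterate m_{i+1} = d_i*a_i - m_i, d_{i+1} = (221 - m_{i+1}^2)/d_i, a_{i+1} = floor((a_0 + m_{i+1})/d_{i+1}):
  m_1 = 1*14 - 0 = 14, d_1 = (221 - 14^2)/1 = 25/1 = 25, a_1 = floor((14 + 14)/25) = 1.
  m_2 = 25*1 - 14 = 11, d_2 = (221 - 11^2)/25 = 100/25 = 4, a_2 = floor((14 + 11)/4) = 6.
  m_3 = 4*6 - 11 = 13, d_3 = (221 - 13^2)/4 = 52/4 = 13, a_3 = floor((14 + 13)/13) = 2.
  m_4 = 13*2 - 13 = 13, d_4 = (221 - 13^2)/13 = 52/13 = 4, a_4 = floor((14 + 13)/4) = 6.
  m_5 = 4*6 - 13 = 11, d_5 = (221 - 11^2)/4 = 100/4 = 25, a_5 = floor((14 + 11)/25) = 1.
  m_6 = 25*1 - 11 = 14, d_6 = (221 - 14^2)/25 = 25/25 = 1, a_6 = floor((14 + 14)/1) = 28.
  m_7 = 1*28 - 14 = 14, d_7 = (221 - 14^2)/1 = 25/1 = 25: (m_7, d_7) = (m_1, d_1) = (14, 25), so from here the quotients repeat a_1, ..., a_6; the period length is 6.
Hence the expansion of sqrt(221) is a_0 = 14 followed by the repeating block 1, 6, 2, 6, 1, 28 (period 6).

[14; (1, 6, 2, 6, 1, 28)]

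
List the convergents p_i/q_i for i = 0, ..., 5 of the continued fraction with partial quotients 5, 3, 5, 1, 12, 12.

Using the convergent recurrence p_i = a_i*p_{i-1} + p_{i-2}, q_i = a_i*q_{i-1} + q_{i-2} with p_{-2}=0, p_{-1}=1, q_{-2}=1, q_{-1}=0:
  i=0: a_0=5, p_0 = 5*1 + 0 = 5, q_0 = 5*0 + 1 = 1.
  i=1: a_1=3, p_1 = 3*5 + 1 = 16, q_1 = 3*1 + 0 = 3.
  i=2: a_2=5, p_2 = 5*16 + 5 = 85, q_2 = 5*3 + 1 = 16.
  i=3: a_3=1, p_3 = 1*85 + 16 = 101, q_3 = 1*16 + 3 = 19.
  i=4: a_4=12, p_4 = 12*101 + 85 = 1297, q_4 = 12*19 + 16 = 244.
  i=5: a_5=12, p_5 = 12*1297 + 101 = 15665, q_5 = 12*244 + 19 = 2947.

5/1, 16/3, 85/16, 101/19, 1297/244, 15665/2947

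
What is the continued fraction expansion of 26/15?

[1; 1, 2, 1, 3]

Run the Euclidean algorithm on 26 and 15; the successive quotients are the partial quotients a_0, a_1, ... (each step inverts the fractional part left over by the previous one):
  26 = 1*15 + 11, so a_0 = 1.
  15 = 1*11 + 4, so a_1 = 1.
  11 = 2*4 + 3, so a_2 = 2.
  4 = 1*3 + 1, so a_3 = 1.
  3 = 3*1 + 0, so a_4 = 3.
The remainder reaches 0 after 5 divisions, so the expansion has 5 partial quotients, read off in order.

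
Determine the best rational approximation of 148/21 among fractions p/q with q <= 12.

85/12

Expand x = 148/21 as a continued fraction with the Euclidean algorithm:
  148 = 7*21 + 1, so a_0 = 7.
  21 = 21*1 + 0, so a_1 = 21.
so x = [7; 21].
Convergents (p_i = a_i*p_{i-1} + p_{i-2}, q_i = a_i*q_{i-1} + q_{i-2} with p_{-2}=0, p_{-1}=1, q_{-2}=1, q_{-1}=0), until the denominator exceeds 12:
  i=0: a_0=7, p_0 = 7*1 + 0 = 7, q_0 = 7*0 + 1 = 1.
  i=1: a_1=21, p_1 = 21*7 + 1 = 148, q_1 = 21*1 + 0 = 21.
q_1 = 21 > 12, so the last convergent with denominator <= 12 is p_0/q_0 = 7/1.
The closest fraction with denominator <= 12 is either p_0/q_0 or the intermediate fraction (k*p_0 + p_{-1})/(k*q_0 + q_{-1}) with the largest k >= 1 whose denominator stays <= 12; these approach x as k grows, and every other convergent or intermediate fraction in range is farther away.
Largest k: floor((12 - q_{-1})/q_0) = floor((12 - 0)/1) = 12 (using the seeds p_{-1} = 1, q_{-1} = 0).
That gives (12*7 + 1)/(12*1 + 0) = 85/12.
Compare the errors: |x - 7/1| = |148*1 - 7*21|/(21*1) = 1/21, and |x - 85/12| = |148*12 - 85*21|/(21*12) = 9/252.
Cross-multiplying, 9*21 = 189 < 252 = 1*252, so 9/252 is smaller: the intermediate fraction 85/12 is closer to x than 7/1.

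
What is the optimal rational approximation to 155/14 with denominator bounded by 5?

Expand x = 155/14 as a continued fraction with the Euclidean algorithm:
  155 = 11*14 + 1, so a_0 = 11.
  14 = 14*1 + 0, so a_1 = 14.
so x = [11; 14].
Convergents (p_i = a_i*p_{i-1} + p_{i-2}, q_i = a_i*q_{i-1} + q_{i-2} with p_{-2}=0, p_{-1}=1, q_{-2}=1, q_{-1}=0), until the denominator exceeds 5:
  i=0: a_0=11, p_0 = 11*1 + 0 = 11, q_0 = 11*0 + 1 = 1.
  i=1: a_1=14, p_1 = 14*11 + 1 = 155, q_1 = 14*1 + 0 = 14.
q_1 = 14 > 5, so the last convergent with denominator <= 5 is p_0/q_0 = 11/1.
The closest fraction with denominator <= 5 is either p_0/q_0 or the intermediate fraction (k*p_0 + p_{-1})/(k*q_0 + q_{-1}) with the largest k >= 1 whose denominator stays <= 5; these approach x as k grows, and every other convergent or intermediate fraction in range is farther away.
Largest k: floor((5 - q_{-1})/q_0) = floor((5 - 0)/1) = 5 (using the seeds p_{-1} = 1, q_{-1} = 0).
That gives (5*11 + 1)/(5*1 + 0) = 56/5.
Compare the errors: |x - 11/1| = |155*1 - 11*14|/(14*1) = 1/14, and |x - 56/5| = |155*5 - 56*14|/(14*5) = 9/70.
Cross-multiplying, 1*70 = 70 < 126 = 9*14, so 1/14 is smaller: the convergent 11/1 is closer to x than 56/5.

11/1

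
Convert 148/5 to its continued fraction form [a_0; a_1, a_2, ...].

Run the Euclidean algorithm on 148 and 5; the successive quotients are the partial quotients a_0, a_1, ... (each step inverts the fractional part left over by the previous one):
  148 = 29*5 + 3, so a_0 = 29.
  5 = 1*3 + 2, so a_1 = 1.
  3 = 1*2 + 1, so a_2 = 1.
  2 = 2*1 + 0, so a_3 = 2.
The remainder reaches 0 after 4 divisions, so the expansion has 4 partial quotients, read off in order.

[29; 1, 1, 2]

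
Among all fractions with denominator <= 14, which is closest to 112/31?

47/13

Expand x = 112/31 as a continued fraction with the Euclidean algorithm:
  112 = 3*31 + 19, so a_0 = 3.
  31 = 1*19 + 12, so a_1 = 1.
  19 = 1*12 + 7, so a_2 = 1.
  12 = 1*7 + 5, so a_3 = 1.
  7 = 1*5 + 2, so a_4 = 1.
  5 = 2*2 + 1, so a_5 = 2.
  2 = 2*1 + 0, so a_6 = 2.
so x = [3; 1, 1, 1, 1, 2, 2].
Convergents (p_i = a_i*p_{i-1} + p_{i-2}, q_i = a_i*q_{i-1} + q_{i-2} with p_{-2}=0, p_{-1}=1, q_{-2}=1, q_{-1}=0), until the denominator exceeds 14:
  i=0: a_0=3, p_0 = 3*1 + 0 = 3, q_0 = 3*0 + 1 = 1.
  i=1: a_1=1, p_1 = 1*3 + 1 = 4, q_1 = 1*1 + 0 = 1.
  i=2: a_2=1, p_2 = 1*4 + 3 = 7, q_2 = 1*1 + 1 = 2.
  i=3: a_3=1, p_3 = 1*7 + 4 = 11, q_3 = 1*2 + 1 = 3.
  i=4: a_4=1, p_4 = 1*11 + 7 = 18, q_4 = 1*3 + 2 = 5.
  i=5: a_5=2, p_5 = 2*18 + 11 = 47, q_5 = 2*5 + 3 = 13.
  i=6: a_6=2, p_6 = 2*47 + 18 = 112, q_6 = 2*13 + 5 = 31.
q_6 = 31 > 14, so the last convergent with denominator <= 14 is p_5/q_5 = 47/13.
The closest fraction with denominator <= 14 is either p_5/q_5 or the intermediate fraction (k*p_5 + p_4)/(k*q_5 + q_4) with the largest k >= 1 whose denominator stays <= 14; these approach x as k grows, and every other convergent or intermediate fraction in range is farther away.
Largest k: floor((14 - q_4)/q_5) = floor((14 - 5)/13) = 0.
Since k = 0, no intermediate fraction beyond p_5/q_5 has denominator <= 14, so the convergent 47/13 is the closest (its error is |112*13 - 47*31|/(31*13) = 1/403).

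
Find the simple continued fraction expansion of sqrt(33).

[5; (1, 2, 1, 10)]

Write x_i = (sqrt(33) + m_i)/d_i with (m_0, d_0) = (0, 1). a_0 = floor(sqrt(33)) = 5, since 5^2 = 25 <= 33 < 36 = 6^2.
Iterate m_{i+1} = d_i*a_i - m_i, d_{i+1} = (33 - m_{i+1}^2)/d_i, a_{i+1} = floor((a_0 + m_{i+1})/d_{i+1}):
  m_1 = 1*5 - 0 = 5, d_1 = (33 - 5^2)/1 = 8/1 = 8, a_1 = floor((5 + 5)/8) = 1.
  m_2 = 8*1 - 5 = 3, d_2 = (33 - 3^2)/8 = 24/8 = 3, a_2 = floor((5 + 3)/3) = 2.
  m_3 = 3*2 - 3 = 3, d_3 = (33 - 3^2)/3 = 24/3 = 8, a_3 = floor((5 + 3)/8) = 1.
  m_4 = 8*1 - 3 = 5, d_4 = (33 - 5^2)/8 = 8/8 = 1, a_4 = floor((5 + 5)/1) = 10.
  m_5 = 1*10 - 5 = 5, d_5 = (33 - 5^2)/1 = 8/1 = 8: (m_5, d_5) = (m_1, d_1) = (5, 8), so from here the quotients repeat a_1, ..., a_4; the period length is 4.
Hence the expansion of sqrt(33) is a_0 = 5 followed by the repeating block 1, 2, 1, 10 (period 4).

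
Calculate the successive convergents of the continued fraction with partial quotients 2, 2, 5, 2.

Using the convergent recurrence p_i = a_i*p_{i-1} + p_{i-2}, q_i = a_i*q_{i-1} + q_{i-2} with p_{-2}=0, p_{-1}=1, q_{-2}=1, q_{-1}=0:
  i=0: a_0=2, p_0 = 2*1 + 0 = 2, q_0 = 2*0 + 1 = 1.
  i=1: a_1=2, p_1 = 2*2 + 1 = 5, q_1 = 2*1 + 0 = 2.
  i=2: a_2=5, p_2 = 5*5 + 2 = 27, q_2 = 5*2 + 1 = 11.
  i=3: a_3=2, p_3 = 2*27 + 5 = 59, q_3 = 2*11 + 2 = 24.

2/1, 5/2, 27/11, 59/24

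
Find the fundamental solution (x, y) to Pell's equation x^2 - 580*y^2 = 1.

(x, y) = (289, 12)

First expand sqrt(580) as a continued fraction. With x_i = (sqrt(580) + m_i)/d_i and (m_0, d_0) = (0, 1): a_0 = floor(sqrt(580)) = 24, since 24^2 = 576 <= 580 < 625 = 25^2.
Iterate m_{i+1} = d_i*a_i - m_i, d_{i+1} = (580 - m_{i+1}^2)/d_i, a_{i+1} = floor((a_0 + m_{i+1})/d_{i+1}):
  m_1 = 1*24 - 0 = 24, d_1 = (580 - 24^2)/1 = 4/1 = 4, a_1 = floor((24 + 24)/4) = 12.
  m_2 = 4*12 - 24 = 24, d_2 = (580 - 24^2)/4 = 4/4 = 1, a_2 = floor((24 + 24)/1) = 48.
  m_3 = 1*48 - 24 = 24, d_3 = (580 - 24^2)/1 = 4/1 = 4: (m_3, d_3) = (m_1, d_1) = (24, 4), so from here the quotients repeat a_1, a_2; the period length is 2.
So sqrt(580) = [24; (12, 48)] with period length k = 2.
k is even, so the fundamental solution of x^2 - 580y^2 = 1 is (p_{k-1}, q_{k-1}) = (p_1, q_1); compute convergents through index 1.
Convergents (p_i = a_i*p_{i-1} + p_{i-2}, q_i = a_i*q_{i-1} + q_{i-2} with p_{-2}=0, p_{-1}=1, q_{-2}=1, q_{-1}=0):
  i=0: a_0=24, p_0 = 24*1 + 0 = 24, q_0 = 24*0 + 1 = 1.
  i=1: a_1=12, p_1 = 12*24 + 1 = 289, q_1 = 12*1 + 0 = 12.
Check: 289^2 - 580*12^2 = 83521 - 83520 = 1, so (x, y) = (289, 12) solves the equation, and by the theorem it is the least positive solution.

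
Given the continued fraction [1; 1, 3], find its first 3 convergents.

Using the convergent recurrence p_i = a_i*p_{i-1} + p_{i-2}, q_i = a_i*q_{i-1} + q_{i-2} with p_{-2}=0, p_{-1}=1, q_{-2}=1, q_{-1}=0:
  i=0: a_0=1, p_0 = 1*1 + 0 = 1, q_0 = 1*0 + 1 = 1.
  i=1: a_1=1, p_1 = 1*1 + 1 = 2, q_1 = 1*1 + 0 = 1.
  i=2: a_2=3, p_2 = 3*2 + 1 = 7, q_2 = 3*1 + 1 = 4.

1/1, 2/1, 7/4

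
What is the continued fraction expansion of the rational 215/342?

[0; 1, 1, 1, 2, 3, 1, 9]

Run the Euclidean algorithm on 215 and 342; the successive quotients are the partial quotients a_0, a_1, ... (each step inverts the fractional part left over by the previous one):
  215 = 0*342 + 215, so a_0 = 0.
  342 = 1*215 + 127, so a_1 = 1.
  215 = 1*127 + 88, so a_2 = 1.
  127 = 1*88 + 39, so a_3 = 1.
  88 = 2*39 + 10, so a_4 = 2.
  39 = 3*10 + 9, so a_5 = 3.
  10 = 1*9 + 1, so a_6 = 1.
  9 = 9*1 + 0, so a_7 = 9.
The remainder reaches 0 after 8 divisions, so the expansion has 8 partial quotients, read off in order.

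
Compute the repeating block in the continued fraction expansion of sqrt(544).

[23; (3, 11, 3, 46)]

Write x_i = (sqrt(544) + m_i)/d_i with (m_0, d_0) = (0, 1). a_0 = floor(sqrt(544)) = 23, since 23^2 = 529 <= 544 < 576 = 24^2.
Iterate m_{i+1} = d_i*a_i - m_i, d_{i+1} = (544 - m_{i+1}^2)/d_i, a_{i+1} = floor((a_0 + m_{i+1})/d_{i+1}):
  m_1 = 1*23 - 0 = 23, d_1 = (544 - 23^2)/1 = 15/1 = 15, a_1 = floor((23 + 23)/15) = 3.
  m_2 = 15*3 - 23 = 22, d_2 = (544 - 22^2)/15 = 60/15 = 4, a_2 = floor((23 + 22)/4) = 11.
  m_3 = 4*11 - 22 = 22, d_3 = (544 - 22^2)/4 = 60/4 = 15, a_3 = floor((23 + 22)/15) = 3.
  m_4 = 15*3 - 22 = 23, d_4 = (544 - 23^2)/15 = 15/15 = 1, a_4 = floor((23 + 23)/1) = 46.
  m_5 = 1*46 - 23 = 23, d_5 = (544 - 23^2)/1 = 15/1 = 15: (m_5, d_5) = (m_1, d_1) = (23, 15), so from here the quotients repeat a_1, ..., a_4; the period length is 4.
Hence the expansion of sqrt(544) is a_0 = 23 followed by the repeating block 3, 11, 3, 46 (period 4).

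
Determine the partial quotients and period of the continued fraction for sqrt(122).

[11; (22)]

Write x_i = (sqrt(122) + m_i)/d_i with (m_0, d_0) = (0, 1). a_0 = floor(sqrt(122)) = 11, since 11^2 = 121 <= 122 < 144 = 12^2.
Iterate m_{i+1} = d_i*a_i - m_i, d_{i+1} = (122 - m_{i+1}^2)/d_i, a_{i+1} = floor((a_0 + m_{i+1})/d_{i+1}):
  m_1 = 1*11 - 0 = 11, d_1 = (122 - 11^2)/1 = 1/1 = 1, a_1 = floor((11 + 11)/1) = 22.
  m_2 = 1*22 - 11 = 11, d_2 = (122 - 11^2)/1 = 1/1 = 1: (m_2, d_2) = (m_1, d_1) = (11, 1), so from here the quotient a_1 repeats; the period length is 1.
Hence the expansion of sqrt(122) is a_0 = 11 followed by the repeating block 22 (period 1).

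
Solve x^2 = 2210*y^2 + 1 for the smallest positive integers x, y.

(x, y) = (4419, 94)

First expand sqrt(2210) as a continued fraction. With x_i = (sqrt(2210) + m_i)/d_i and (m_0, d_0) = (0, 1): a_0 = floor(sqrt(2210)) = 47, since 47^2 = 2209 <= 2210 < 2304 = 48^2.
Iterate m_{i+1} = d_i*a_i - m_i, d_{i+1} = (2210 - m_{i+1}^2)/d_i, a_{i+1} = floor((a_0 + m_{i+1})/d_{i+1}):
  m_1 = 1*47 - 0 = 47, d_1 = (2210 - 47^2)/1 = 1/1 = 1, a_1 = floor((47 + 47)/1) = 94.
  m_2 = 1*94 - 47 = 47, d_2 = (2210 - 47^2)/1 = 1/1 = 1: (m_2, d_2) = (m_1, d_1) = (47, 1), so from here the quotient a_1 repeats; the period length is 1.
So sqrt(2210) = [47; (94)] with period length k = 1.
k is odd, so (p_{k-1}, q_{k-1}) only solves x^2 - 2210y^2 = -1 and the fundamental solution of x^2 - 2210y^2 = 1 is (p_{2k-1}, q_{2k-1}) = (p_1, q_1); compute convergents through index 1, running through the period twice.
Convergents (p_i = a_i*p_{i-1} + p_{i-2}, q_i = a_i*q_{i-1} + q_{i-2} with p_{-2}=0, p_{-1}=1, q_{-2}=1, q_{-1}=0):
  i=0: a_0=47, p_0 = 47*1 + 0 = 47, q_0 = 47*0 + 1 = 1.
  i=1: a_1=94, p_1 = 94*47 + 1 = 4419, q_1 = 94*1 + 0 = 94.
Indeed p_0^2 - 2210*q_0^2 = 2209 - 2210 = -1, not +1.
Check: 4419^2 - 2210*94^2 = 19527561 - 19527560 = 1, so (x, y) = (4419, 94) solves the equation, and by the theorem it is the least positive solution.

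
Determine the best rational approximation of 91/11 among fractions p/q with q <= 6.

Expand x = 91/11 as a continued fraction with the Euclidean algorithm:
  91 = 8*11 + 3, so a_0 = 8.
  11 = 3*3 + 2, so a_1 = 3.
  3 = 1*2 + 1, so a_2 = 1.
  2 = 2*1 + 0, so a_3 = 2.
so x = [8; 3, 1, 2].
Convergents (p_i = a_i*p_{i-1} + p_{i-2}, q_i = a_i*q_{i-1} + q_{i-2} with p_{-2}=0, p_{-1}=1, q_{-2}=1, q_{-1}=0), until the denominator exceeds 6:
  i=0: a_0=8, p_0 = 8*1 + 0 = 8, q_0 = 8*0 + 1 = 1.
  i=1: a_1=3, p_1 = 3*8 + 1 = 25, q_1 = 3*1 + 0 = 3.
  i=2: a_2=1, p_2 = 1*25 + 8 = 33, q_2 = 1*3 + 1 = 4.
  i=3: a_3=2, p_3 = 2*33 + 25 = 91, q_3 = 2*4 + 3 = 11.
q_3 = 11 > 6, so the last convergent with denominator <= 6 is p_2/q_2 = 33/4.
The closest fraction with denominator <= 6 is either p_2/q_2 or the intermediate fraction (k*p_2 + p_1)/(k*q_2 + q_1) with the largest k >= 1 whose denominator stays <= 6; these approach x as k grows, and every other convergent or intermediate fraction in range is farther away.
Largest k: floor((6 - q_1)/q_2) = floor((6 - 3)/4) = 0.
Since k = 0, no intermediate fraction beyond p_2/q_2 has denominator <= 6, so the convergent 33/4 is the closest (its error is |91*4 - 33*11|/(11*4) = 1/44).

33/4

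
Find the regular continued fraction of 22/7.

Run the Euclidean algorithm on 22 and 7; the successive quotients are the partial quotients a_0, a_1, ... (each step inverts the fractional part left over by the previous one):
  22 = 3*7 + 1, so a_0 = 3.
  7 = 7*1 + 0, so a_1 = 7.
The remainder reaches 0 after 2 divisions, so the expansion has 2 partial quotients, read off in order.

[3; 7]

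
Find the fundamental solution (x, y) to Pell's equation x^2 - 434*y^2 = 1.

First expand sqrt(434) as a continued fraction. With x_i = (sqrt(434) + m_i)/d_i and (m_0, d_0) = (0, 1): a_0 = floor(sqrt(434)) = 20, since 20^2 = 400 <= 434 < 441 = 21^2.
Iterate m_{i+1} = d_i*a_i - m_i, d_{i+1} = (434 - m_{i+1}^2)/d_i, a_{i+1} = floor((a_0 + m_{i+1})/d_{i+1}):
  m_1 = 1*20 - 0 = 20, d_1 = (434 - 20^2)/1 = 34/1 = 34, a_1 = floor((20 + 20)/34) = 1.
  m_2 = 34*1 - 20 = 14, d_2 = (434 - 14^2)/34 = 238/34 = 7, a_2 = floor((20 + 14)/7) = 4.
  m_3 = 7*4 - 14 = 14, d_3 = (434 - 14^2)/7 = 238/7 = 34, a_3 = floor((20 + 14)/34) = 1.
  m_4 = 34*1 - 14 = 20, d_4 = (434 - 20^2)/34 = 34/34 = 1, a_4 = floor((20 + 20)/1) = 40.
  m_5 = 1*40 - 20 = 20, d_5 = (434 - 20^2)/1 = 34/1 = 34: (m_5, d_5) = (m_1, d_1) = (20, 34), so from here the quotients repeat a_1, ..., a_4; the period length is 4.
So sqrt(434) = [20; (1, 4, 1, 40)] with period length k = 4.
k is even, so the fundamental solution of x^2 - 434y^2 = 1 is (p_{k-1}, q_{k-1}) = (p_3, q_3); compute convergents through index 3.
Convergents (p_i = a_i*p_{i-1} + p_{i-2}, q_i = a_i*q_{i-1} + q_{i-2} with p_{-2}=0, p_{-1}=1, q_{-2}=1, q_{-1}=0):
  i=0: a_0=20, p_0 = 20*1 + 0 = 20, q_0 = 20*0 + 1 = 1.
  i=1: a_1=1, p_1 = 1*20 + 1 = 21, q_1 = 1*1 + 0 = 1.
  i=2: a_2=4, p_2 = 4*21 + 20 = 104, q_2 = 4*1 + 1 = 5.
  i=3: a_3=1, p_3 = 1*104 + 21 = 125, q_3 = 1*5 + 1 = 6.
Check: 125^2 - 434*6^2 = 15625 - 15624 = 1, so (x, y) = (125, 6) solves the equation, and by the theorem it is the least positive solution.

(x, y) = (125, 6)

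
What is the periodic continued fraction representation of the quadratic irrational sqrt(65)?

Write x_i = (sqrt(65) + m_i)/d_i with (m_0, d_0) = (0, 1). a_0 = floor(sqrt(65)) = 8, since 8^2 = 64 <= 65 < 81 = 9^2.
Iterate m_{i+1} = d_i*a_i - m_i, d_{i+1} = (65 - m_{i+1}^2)/d_i, a_{i+1} = floor((a_0 + m_{i+1})/d_{i+1}):
  m_1 = 1*8 - 0 = 8, d_1 = (65 - 8^2)/1 = 1/1 = 1, a_1 = floor((8 + 8)/1) = 16.
  m_2 = 1*16 - 8 = 8, d_2 = (65 - 8^2)/1 = 1/1 = 1: (m_2, d_2) = (m_1, d_1) = (8, 1), so from here the quotient a_1 repeats; the period length is 1.
Hence the expansion of sqrt(65) is a_0 = 8 followed by the repeating block 16 (period 1).

[8; (16)]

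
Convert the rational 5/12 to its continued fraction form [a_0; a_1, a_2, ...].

[0; 2, 2, 2]

Run the Euclidean algorithm on 5 and 12; the successive quotients are the partial quotients a_0, a_1, ... (each step inverts the fractional part left over by the previous one):
  5 = 0*12 + 5, so a_0 = 0.
  12 = 2*5 + 2, so a_1 = 2.
  5 = 2*2 + 1, so a_2 = 2.
  2 = 2*1 + 0, so a_3 = 2.
The remainder reaches 0 after 4 divisions, so the expansion has 4 partial quotients, read off in order.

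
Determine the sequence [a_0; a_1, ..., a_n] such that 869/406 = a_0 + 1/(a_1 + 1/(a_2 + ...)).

[2; 7, 8, 7]

Run the Euclidean algorithm on 869 and 406; the successive quotients are the partial quotients a_0, a_1, ... (each step inverts the fractional part left over by the previous one):
  869 = 2*406 + 57, so a_0 = 2.
  406 = 7*57 + 7, so a_1 = 7.
  57 = 8*7 + 1, so a_2 = 8.
  7 = 7*1 + 0, so a_3 = 7.
The remainder reaches 0 after 4 divisions, so the expansion has 4 partial quotients, read off in order.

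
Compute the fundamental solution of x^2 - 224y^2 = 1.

(x, y) = (15, 1)

First expand sqrt(224) as a continued fraction. With x_i = (sqrt(224) + m_i)/d_i and (m_0, d_0) = (0, 1): a_0 = floor(sqrt(224)) = 14, since 14^2 = 196 <= 224 < 225 = 15^2.
Iterate m_{i+1} = d_i*a_i - m_i, d_{i+1} = (224 - m_{i+1}^2)/d_i, a_{i+1} = floor((a_0 + m_{i+1})/d_{i+1}):
  m_1 = 1*14 - 0 = 14, d_1 = (224 - 14^2)/1 = 28/1 = 28, a_1 = floor((14 + 14)/28) = 1.
  m_2 = 28*1 - 14 = 14, d_2 = (224 - 14^2)/28 = 28/28 = 1, a_2 = floor((14 + 14)/1) = 28.
  m_3 = 1*28 - 14 = 14, d_3 = (224 - 14^2)/1 = 28/1 = 28: (m_3, d_3) = (m_1, d_1) = (14, 28), so from here the quotients repeat a_1, a_2; the period length is 2.
So sqrt(224) = [14; (1, 28)] with period length k = 2.
k is even, so the fundamental solution of x^2 - 224y^2 = 1 is (p_{k-1}, q_{k-1}) = (p_1, q_1); compute convergents through index 1.
Convergents (p_i = a_i*p_{i-1} + p_{i-2}, q_i = a_i*q_{i-1} + q_{i-2} with p_{-2}=0, p_{-1}=1, q_{-2}=1, q_{-1}=0):
  i=0: a_0=14, p_0 = 14*1 + 0 = 14, q_0 = 14*0 + 1 = 1.
  i=1: a_1=1, p_1 = 1*14 + 1 = 15, q_1 = 1*1 + 0 = 1.
Check: 15^2 - 224*1^2 = 225 - 224 = 1, so (x, y) = (15, 1) solves the equation, and by the theorem it is the least positive solution.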